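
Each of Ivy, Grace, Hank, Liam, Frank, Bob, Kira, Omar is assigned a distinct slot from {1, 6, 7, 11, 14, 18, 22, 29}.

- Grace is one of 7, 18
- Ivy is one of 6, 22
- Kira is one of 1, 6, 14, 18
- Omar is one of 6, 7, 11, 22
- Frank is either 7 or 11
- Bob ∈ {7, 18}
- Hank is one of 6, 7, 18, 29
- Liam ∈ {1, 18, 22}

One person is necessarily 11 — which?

Frank

The 8 variables together cover exactly {1, 6, 7, 11, 14, 18, 22, 29} — 8 values for 8 variables — and 14 appears only in Kira's list, so Kira = 14.
Among the 7 still-open variables, 1 fits only Liam (and all 7 values in {1, 6, 7, 11, 18, 22, 29} must be used), so Liam = 1.
Among the 6 still-open variables, 29 fits only Hank (and all 6 values in {6, 7, 11, 18, 22, 29} must be used), so Hank = 29.
Grace and Bob share exactly the 2 values {7, 18}; by pigeonhole those values go to them, so strike 7, 18 from Frank, Omar.
So 11 goes to Frank.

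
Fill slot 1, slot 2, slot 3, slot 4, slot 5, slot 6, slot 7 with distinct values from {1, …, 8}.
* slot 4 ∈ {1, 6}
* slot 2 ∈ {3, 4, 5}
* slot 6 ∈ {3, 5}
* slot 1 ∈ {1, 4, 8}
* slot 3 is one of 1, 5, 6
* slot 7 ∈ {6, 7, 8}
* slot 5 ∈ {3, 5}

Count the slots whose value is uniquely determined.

3

Among the 7 variables, 7 fits only slot 7 (and all 7 values in {1, 3, 4, 5, 6, 7, 8} must be used), so slot 7 = 7.
The 6 still-open variables draw from only 6 values {1, 3, 4, 5, 6, 8}, so each is used; only slot 1 can be 8, hence slot 1 = 8.
The 5 still-open variables draw from only 5 values {1, 3, 4, 5, 6}, so each is used; only slot 2 can be 4, hence slot 2 = 4.
slot 5 and slot 6 share exactly the 2 values {3, 5}; by pigeonhole those values go to them, so strike 3, 5 from slot 3.
Determined: slot 1=8, slot 2=4, slot 7=7. The other slots each still have more than one consistent value. That makes 3.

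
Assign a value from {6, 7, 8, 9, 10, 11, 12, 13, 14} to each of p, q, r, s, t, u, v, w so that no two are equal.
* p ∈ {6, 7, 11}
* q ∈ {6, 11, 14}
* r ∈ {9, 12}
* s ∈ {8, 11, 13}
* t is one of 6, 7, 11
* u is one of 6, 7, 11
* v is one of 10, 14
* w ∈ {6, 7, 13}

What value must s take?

8

p, t, u share exactly the 3 values {6, 7, 11}; by pigeonhole those values go to them, so strike 6, 7, 11 from q, s, w.
q has just one choice, so q = 14. So v can't be 14.
v's domain is down to {10}, so v = 10.
That leaves w = 13. Remove 13 from s.
So s = 8.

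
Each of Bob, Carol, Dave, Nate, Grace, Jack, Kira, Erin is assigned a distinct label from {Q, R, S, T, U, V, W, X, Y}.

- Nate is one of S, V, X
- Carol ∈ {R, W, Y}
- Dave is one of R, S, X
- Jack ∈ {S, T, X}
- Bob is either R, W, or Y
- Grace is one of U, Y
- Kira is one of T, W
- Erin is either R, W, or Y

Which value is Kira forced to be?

T

The 8 variables draw from only 8 values {R, S, T, U, V, W, X, Y}, so each is used; only Grace can be U, hence Grace = U.
Among the 7 still-open variables, V fits only Nate (and all 7 values in {R, S, T, V, W, X, Y} must be used), so Nate = V.
Bob, Carol, Erin between them cover only {R, W, Y} — a naked triple. Remove those values from Dave, Kira.
So Kira = T.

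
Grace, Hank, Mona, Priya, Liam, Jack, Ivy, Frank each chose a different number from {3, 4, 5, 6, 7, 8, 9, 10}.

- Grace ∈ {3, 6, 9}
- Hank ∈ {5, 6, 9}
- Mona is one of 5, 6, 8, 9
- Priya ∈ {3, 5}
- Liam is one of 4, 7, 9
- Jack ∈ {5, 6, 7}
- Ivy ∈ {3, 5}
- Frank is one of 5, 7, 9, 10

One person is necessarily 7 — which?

Jack

The 8 variables together cover exactly {3, 4, 5, 6, 7, 8, 9, 10} — 8 values for 8 variables — and 4 appears only in Liam's list, so Liam = 4.
The 7 still-open variables together cover exactly {3, 5, 6, 7, 8, 9, 10} — 7 values for 7 variables — and 8 appears only in Mona's list, so Mona = 8.
Among the 6 still-open variables, 10 fits only Frank (and all 6 values in {3, 5, 6, 7, 9, 10} must be used), so Frank = 10.
Among the 5 still-open variables, 7 fits only Jack (and all 5 values in {3, 5, 6, 7, 9} must be used), so Jack = 7.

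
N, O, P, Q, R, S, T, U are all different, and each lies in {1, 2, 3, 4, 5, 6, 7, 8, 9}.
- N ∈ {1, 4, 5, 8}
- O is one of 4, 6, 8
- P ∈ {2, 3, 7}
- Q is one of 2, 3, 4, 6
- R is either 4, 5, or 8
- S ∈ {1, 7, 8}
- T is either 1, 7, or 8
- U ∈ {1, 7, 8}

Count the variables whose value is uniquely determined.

1

The 3 variables S, T, U are confined to {1, 7, 8}, which locks those values in; drop them from N, O, P, R.
The 2 variables N and R are confined to {4, 5}, which locks those values in; drop them from O, Q.
O's domain is down to {6}, so O = 6. Remove 6 from Q.
Determined: O=6. The other variables each still have more than one consistent value. That makes 1.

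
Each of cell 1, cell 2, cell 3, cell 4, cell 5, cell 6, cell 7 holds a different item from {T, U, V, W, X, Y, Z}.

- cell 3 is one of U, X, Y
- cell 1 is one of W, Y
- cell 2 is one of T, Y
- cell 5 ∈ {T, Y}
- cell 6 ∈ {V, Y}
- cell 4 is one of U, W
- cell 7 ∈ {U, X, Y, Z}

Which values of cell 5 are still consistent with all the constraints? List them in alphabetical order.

T, Y

Among the 7 variables, V fits only cell 6 (and all 7 values in {T, U, V, W, X, Y, Z} must be used), so cell 6 = V.
Among the 6 still-open variables, Z fits only cell 7 (and all 6 values in {T, U, W, X, Y, Z} must be used), so cell 7 = Z.
Among the 5 still-open variables, X fits only cell 3 (and all 5 values in {T, U, W, X, Y} must be used), so cell 3 = X.
The 4 still-open variables together cover exactly {T, U, W, Y} — 4 values for 4 variables — and U appears only in cell 4's list, so cell 4 = U.
The 3 still-open variables draw from only 3 values {T, W, Y}, so each is used; only cell 1 can be W, hence cell 1 = W.
No further eliminations apply; cell 5 can still be any of T, Y.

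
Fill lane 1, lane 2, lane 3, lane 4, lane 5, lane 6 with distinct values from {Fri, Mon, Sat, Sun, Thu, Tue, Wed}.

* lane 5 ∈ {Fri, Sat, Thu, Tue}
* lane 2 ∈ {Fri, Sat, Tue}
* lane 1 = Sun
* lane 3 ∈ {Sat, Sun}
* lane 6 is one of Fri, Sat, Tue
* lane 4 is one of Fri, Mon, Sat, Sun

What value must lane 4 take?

Mon

lane 1's domain is down to {Sun}, so lane 1 = Sun. So lane 3, lane 4 can't be Sun.
lane 3 has just one choice, so lane 3 = Sat. So lane 2, lane 4, lane 5, lane 6 can't be Sat.
Among the 4 still-open variables, Mon fits only lane 4 (and all 4 values in {Fri, Mon, Thu, Tue} must be used), so lane 4 = Mon.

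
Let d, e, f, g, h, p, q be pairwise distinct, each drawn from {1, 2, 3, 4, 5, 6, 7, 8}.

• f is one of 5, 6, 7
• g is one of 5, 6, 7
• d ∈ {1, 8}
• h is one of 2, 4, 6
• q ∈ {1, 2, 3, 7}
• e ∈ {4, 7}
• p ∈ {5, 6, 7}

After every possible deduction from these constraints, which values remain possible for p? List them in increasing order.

f, g, p between them cover only {5, 6, 7} — a naked triple. Remove those values from e, h, q.
e's domain is down to {4}, so e = 4. Strike 4 from h.
h has just one choice, so h = 2. Eliminate 2 elsewhere: q.
No further eliminations apply; p can still be any of 5, 6, 7.

5, 6, 7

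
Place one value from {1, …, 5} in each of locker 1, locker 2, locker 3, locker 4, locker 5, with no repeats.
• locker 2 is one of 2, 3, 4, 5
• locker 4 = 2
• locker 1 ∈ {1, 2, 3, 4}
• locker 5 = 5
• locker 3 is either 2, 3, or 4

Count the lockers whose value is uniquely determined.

locker 4 has just one choice, so locker 4 = 2. So locker 1, locker 2, locker 3 can't be 2.
locker 5 must be 5 (only option left). Remove 5 from locker 2.
The 3 still-open variables together cover exactly {1, 3, 4} — 3 values for 3 variables — and 1 appears only in locker 1's list, so locker 1 = 1.
Determined: locker 1=1, locker 4=2, locker 5=5. The other lockers each still have more than one consistent value. That makes 3.

3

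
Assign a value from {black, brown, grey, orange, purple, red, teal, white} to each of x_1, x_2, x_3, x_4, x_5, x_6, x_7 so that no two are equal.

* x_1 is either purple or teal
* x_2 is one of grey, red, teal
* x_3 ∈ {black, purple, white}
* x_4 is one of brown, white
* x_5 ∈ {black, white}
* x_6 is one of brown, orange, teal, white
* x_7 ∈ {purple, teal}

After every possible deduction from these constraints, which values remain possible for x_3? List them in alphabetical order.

black, white

x_1 and x_7 share exactly the 2 values {purple, teal}; by pigeonhole those values go to them, so strike purple, teal from x_2, x_3, x_6.
The 2 variables x_3 and x_5 are confined to {black, white}, which locks those values in; drop them from x_4, x_6.
That leaves x_4 = brown. Remove brown from x_6.
x_6's domain is down to {orange}, so x_6 = orange.
No further eliminations apply; x_3 can still be any of black, white.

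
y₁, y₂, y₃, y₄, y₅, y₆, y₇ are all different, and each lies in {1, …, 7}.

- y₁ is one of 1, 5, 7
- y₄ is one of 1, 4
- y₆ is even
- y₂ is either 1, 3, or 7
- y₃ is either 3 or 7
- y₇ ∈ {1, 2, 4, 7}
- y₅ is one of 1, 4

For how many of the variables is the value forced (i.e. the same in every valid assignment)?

Among the 7 variables, 5 fits only y₁ (and all 7 values in {1, 2, 3, 4, 5, 6, 7} must be used), so y₁ = 5.
The 6 still-open variables together cover exactly {1, 2, 3, 4, 6, 7} — 6 values for 6 variables — and 6 appears only in y₆'s list, so y₆ = 6.
The 5 still-open variables together cover exactly {1, 2, 3, 4, 7} — 5 values for 5 variables — and 2 appears only in y₇'s list, so y₇ = 2.
y₄ and y₅ share exactly the 2 values {1, 4}; by pigeonhole those values go to them, so strike 1, 4 from y₂.
Determined: y₁=5, y₆=6, y₇=2. The other variables each still have more than one consistent value. That makes 3.

3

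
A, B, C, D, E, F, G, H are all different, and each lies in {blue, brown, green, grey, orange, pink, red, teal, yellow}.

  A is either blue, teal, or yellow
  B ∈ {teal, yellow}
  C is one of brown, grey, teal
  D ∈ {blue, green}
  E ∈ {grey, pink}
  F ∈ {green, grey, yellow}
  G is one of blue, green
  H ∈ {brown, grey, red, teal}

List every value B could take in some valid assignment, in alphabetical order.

Among the 8 variables, pink fits only E (and all 8 values in {blue, brown, green, grey, pink, red, teal, yellow} must be used), so E = pink.
The 7 still-open variables together cover exactly {blue, brown, green, grey, red, teal, yellow} — 7 values for 7 variables — and red appears only in H's list, so H = red.
Among the 6 still-open variables, brown fits only C (and all 6 values in {blue, brown, green, grey, teal, yellow} must be used), so C = brown.
Among the 5 still-open variables, grey fits only F (and all 5 values in {blue, green, grey, teal, yellow} must be used), so F = grey.
D and G share exactly the 2 values {blue, green}; by pigeonhole those values go to them, so strike blue, green from A.
No further eliminations apply; B can still be any of teal, yellow.

teal, yellow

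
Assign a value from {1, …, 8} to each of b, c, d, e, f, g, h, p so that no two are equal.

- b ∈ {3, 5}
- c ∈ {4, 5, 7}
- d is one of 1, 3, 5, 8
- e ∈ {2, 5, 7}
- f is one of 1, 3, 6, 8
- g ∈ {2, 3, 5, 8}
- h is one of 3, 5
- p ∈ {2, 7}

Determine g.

8

The 8 variables together cover exactly {1, 2, 3, 4, 5, 6, 7, 8} — 8 values for 8 variables — and 4 appears only in c's list, so c = 4.
The 7 still-open variables draw from only 7 values {1, 2, 3, 5, 6, 7, 8}, so each is used; only f can be 6, hence f = 6.
The 6 still-open variables together cover exactly {1, 2, 3, 5, 7, 8} — 6 values for 6 variables — and 1 appears only in d's list, so d = 1.
Among the 5 still-open variables, 8 fits only g (and all 5 values in {2, 3, 5, 7, 8} must be used), so g = 8.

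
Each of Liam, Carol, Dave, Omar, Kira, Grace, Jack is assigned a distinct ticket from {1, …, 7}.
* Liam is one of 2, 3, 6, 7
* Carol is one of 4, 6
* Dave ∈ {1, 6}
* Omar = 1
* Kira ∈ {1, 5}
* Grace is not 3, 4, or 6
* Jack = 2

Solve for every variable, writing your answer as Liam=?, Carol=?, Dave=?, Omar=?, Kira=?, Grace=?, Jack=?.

Liam=3, Carol=4, Dave=6, Omar=1, Kira=5, Grace=7, Jack=2

Omar's domain is down to {1}, so Omar = 1. Eliminate 1 elsewhere: Dave, Kira, Grace.
That leaves Kira = 5. Strike 5 from Grace.
That leaves Jack = 2. Eliminate 2 elsewhere: Liam, Grace.
Dave's domain is down to {6}, so Dave = 6. Remove 6 from Liam, Carol.
Grace's domain is down to {7}, so Grace = 7. So Liam can't be 7.
Liam has just one choice, so Liam = 3.
Carol's domain is down to {4}, so Carol = 4.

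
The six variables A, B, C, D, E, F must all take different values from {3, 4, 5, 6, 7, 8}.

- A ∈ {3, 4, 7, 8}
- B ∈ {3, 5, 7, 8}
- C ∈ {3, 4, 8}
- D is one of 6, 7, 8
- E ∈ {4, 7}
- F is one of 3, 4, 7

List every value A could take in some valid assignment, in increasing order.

Among the 6 variables, 5 fits only B (and all 6 values in {3, 4, 5, 6, 7, 8} must be used), so B = 5.
The 5 still-open variables together cover exactly {3, 4, 6, 7, 8} — 5 values for 5 variables — and 6 appears only in D's list, so D = 6.
No further eliminations apply; A can still be any of 3, 4, 7, 8.

3, 4, 7, 8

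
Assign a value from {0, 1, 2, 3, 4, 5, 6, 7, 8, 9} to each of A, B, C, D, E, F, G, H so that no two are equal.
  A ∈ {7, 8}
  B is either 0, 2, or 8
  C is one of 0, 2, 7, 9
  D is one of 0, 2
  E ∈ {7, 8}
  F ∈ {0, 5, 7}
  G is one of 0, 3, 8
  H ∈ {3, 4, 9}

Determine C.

The 8 variables draw from only 8 values {0, 2, 3, 4, 5, 7, 8, 9}, so each is used; only H can be 4, hence H = 4.
The 7 still-open variables draw from only 7 values {0, 2, 3, 5, 7, 8, 9}, so each is used; only G can be 3, hence G = 3.
Among the 6 still-open variables, 5 fits only F (and all 6 values in {0, 2, 5, 7, 8, 9} must be used), so F = 5.
The 5 still-open variables together cover exactly {0, 2, 7, 8, 9} — 5 values for 5 variables — and 9 appears only in C's list, so C = 9.

9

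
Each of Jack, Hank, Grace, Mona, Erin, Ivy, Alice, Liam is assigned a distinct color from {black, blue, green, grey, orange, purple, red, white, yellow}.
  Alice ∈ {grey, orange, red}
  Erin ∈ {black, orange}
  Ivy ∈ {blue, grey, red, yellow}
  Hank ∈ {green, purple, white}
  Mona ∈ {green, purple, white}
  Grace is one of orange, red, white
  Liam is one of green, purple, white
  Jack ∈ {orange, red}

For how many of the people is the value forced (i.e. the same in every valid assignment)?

The 3 variables Hank, Mona, Liam are confined to {green, purple, white}, which locks those values in; drop them from Grace.
Jack and Grace between them cover only {orange, red} — a naked pair. Remove those values from Erin, Ivy, Alice.
That leaves Erin = black.
Alice's domain is down to {grey}, so Alice = grey. Remove grey from Ivy.
Determined: Erin=black, Alice=grey. The other people each still have more than one consistent value. That makes 2.

2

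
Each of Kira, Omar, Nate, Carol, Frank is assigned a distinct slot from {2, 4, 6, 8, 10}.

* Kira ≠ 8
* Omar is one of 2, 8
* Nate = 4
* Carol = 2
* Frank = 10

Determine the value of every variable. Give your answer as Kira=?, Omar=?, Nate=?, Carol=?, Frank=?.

Kira=6, Omar=8, Nate=4, Carol=2, Frank=10

Nate's domain is down to {4}, so Nate = 4. So Kira can't be 4.
Carol must be 2 (only option left). Eliminate 2 elsewhere: Kira, Omar.
Frank has just one choice, so Frank = 10. Strike 10 from Kira.
Kira must be 6 (only option left).
Omar's domain is down to {8}, so Omar = 8.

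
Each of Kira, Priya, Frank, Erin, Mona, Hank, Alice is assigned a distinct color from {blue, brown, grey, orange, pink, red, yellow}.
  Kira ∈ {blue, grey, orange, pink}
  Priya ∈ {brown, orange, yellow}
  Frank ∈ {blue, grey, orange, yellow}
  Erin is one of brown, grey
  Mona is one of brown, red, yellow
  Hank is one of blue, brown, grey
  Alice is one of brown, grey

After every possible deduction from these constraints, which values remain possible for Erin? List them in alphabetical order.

The 7 variables draw from only 7 values {blue, brown, grey, orange, pink, red, yellow}, so each is used; only Kira can be pink, hence Kira = pink.
The 6 still-open variables draw from only 6 values {blue, brown, grey, orange, red, yellow}, so each is used; only Mona can be red, hence Mona = red.
The 2 variables Erin and Alice are confined to {brown, grey}, which locks those values in; drop them from Priya, Frank, Hank.
Hank has just one choice, so Hank = blue. Remove blue from Frank.
No further eliminations apply; Erin can still be any of brown, grey.

brown, grey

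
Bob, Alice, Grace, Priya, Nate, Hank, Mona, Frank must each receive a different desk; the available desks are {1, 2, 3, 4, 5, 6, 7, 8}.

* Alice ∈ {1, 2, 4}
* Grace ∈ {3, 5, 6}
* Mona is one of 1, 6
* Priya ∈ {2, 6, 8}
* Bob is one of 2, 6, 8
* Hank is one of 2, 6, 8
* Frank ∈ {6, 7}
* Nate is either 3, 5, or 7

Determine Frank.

The 8 variables together cover exactly {1, 2, 3, 4, 5, 6, 7, 8} — 8 values for 8 variables — and 4 appears only in Alice's list, so Alice = 4.
The 7 still-open variables together cover exactly {1, 2, 3, 5, 6, 7, 8} — 7 values for 7 variables — and 1 appears only in Mona's list, so Mona = 1.
Bob, Priya, Hank between them cover only {2, 6, 8} — a naked triple. Remove those values from Grace, Frank.
So Frank = 7.

7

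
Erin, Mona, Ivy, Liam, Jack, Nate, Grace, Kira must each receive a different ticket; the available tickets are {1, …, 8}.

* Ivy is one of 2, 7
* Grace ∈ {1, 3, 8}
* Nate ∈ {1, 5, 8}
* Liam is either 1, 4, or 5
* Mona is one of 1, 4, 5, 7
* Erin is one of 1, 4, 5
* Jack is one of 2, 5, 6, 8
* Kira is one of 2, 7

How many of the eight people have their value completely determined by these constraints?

3

Among the 8 variables, 3 fits only Grace (and all 8 values in {1, 2, 3, 4, 5, 6, 7, 8} must be used), so Grace = 3.
The 7 still-open variables draw from only 7 values {1, 2, 4, 5, 6, 7, 8}, so each is used; only Jack can be 6, hence Jack = 6.
The 6 still-open variables together cover exactly {1, 2, 4, 5, 7, 8} — 6 values for 6 variables — and 8 appears only in Nate's list, so Nate = 8.
Ivy and Kira between them cover only {2, 7} — a naked pair. Remove those values from Mona.
Determined: Jack=6, Nate=8, Grace=3. The other people each still have more than one consistent value. That makes 3.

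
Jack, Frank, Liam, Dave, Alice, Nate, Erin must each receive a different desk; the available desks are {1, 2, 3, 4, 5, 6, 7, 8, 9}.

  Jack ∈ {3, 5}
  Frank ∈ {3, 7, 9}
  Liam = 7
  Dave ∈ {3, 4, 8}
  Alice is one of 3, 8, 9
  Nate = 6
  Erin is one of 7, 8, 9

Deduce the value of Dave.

4

Liam must be 7 (only option left). Eliminate 7 elsewhere: Frank, Erin.
Nate's domain is down to {6}, so Nate = 6.
The 5 still-open variables together cover exactly {3, 4, 5, 8, 9} — 5 values for 5 variables — and 4 appears only in Dave's list, so Dave = 4.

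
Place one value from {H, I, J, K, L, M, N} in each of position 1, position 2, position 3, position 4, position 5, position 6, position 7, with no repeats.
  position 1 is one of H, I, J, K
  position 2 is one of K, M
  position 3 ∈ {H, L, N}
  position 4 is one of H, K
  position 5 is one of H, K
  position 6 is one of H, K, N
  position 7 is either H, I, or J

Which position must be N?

The 7 variables draw from only 7 values {H, I, J, K, L, M, N}, so each is used; only position 3 can be L, hence position 3 = L.
Among the 6 still-open variables, M fits only position 2 (and all 6 values in {H, I, J, K, M, N} must be used), so position 2 = M.
Among the 5 still-open variables, N fits only position 6 (and all 5 values in {H, I, J, K, N} must be used), so position 6 = N.

position 6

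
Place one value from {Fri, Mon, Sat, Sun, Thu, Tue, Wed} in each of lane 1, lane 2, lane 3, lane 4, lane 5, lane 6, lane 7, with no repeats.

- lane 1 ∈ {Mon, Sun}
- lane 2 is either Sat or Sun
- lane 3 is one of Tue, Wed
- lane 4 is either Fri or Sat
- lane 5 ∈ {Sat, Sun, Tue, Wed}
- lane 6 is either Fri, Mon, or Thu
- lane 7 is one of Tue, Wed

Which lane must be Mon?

lane 1

Among the 7 variables, Thu fits only lane 6 (and all 7 values in {Fri, Mon, Sat, Sun, Thu, Tue, Wed} must be used), so lane 6 = Thu.
Among the 6 still-open variables, Fri fits only lane 4 (and all 6 values in {Fri, Mon, Sat, Sun, Tue, Wed} must be used), so lane 4 = Fri.
Among the 5 still-open variables, Mon fits only lane 1 (and all 5 values in {Mon, Sat, Sun, Tue, Wed} must be used), so lane 1 = Mon.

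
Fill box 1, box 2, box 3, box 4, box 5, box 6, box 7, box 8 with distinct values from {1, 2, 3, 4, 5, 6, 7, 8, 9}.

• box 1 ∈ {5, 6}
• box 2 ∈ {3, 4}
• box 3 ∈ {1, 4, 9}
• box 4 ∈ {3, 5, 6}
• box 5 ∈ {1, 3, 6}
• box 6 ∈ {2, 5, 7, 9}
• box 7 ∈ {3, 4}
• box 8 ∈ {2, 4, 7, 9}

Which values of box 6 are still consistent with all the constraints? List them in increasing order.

box 2 and box 7 share exactly the 2 values {3, 4}; by pigeonhole those values go to them, so strike 3, 4 from box 3, box 4, box 5, box 8.
box 1 and box 4 between them cover only {5, 6} — a naked pair. Remove those values from box 5, box 6.
box 5 has just one choice, so box 5 = 1. Eliminate 1 elsewhere: box 3.
box 3 must be 9 (only option left). Remove 9 from box 6, box 8.
No further eliminations apply; box 6 can still be any of 2, 7.

2, 7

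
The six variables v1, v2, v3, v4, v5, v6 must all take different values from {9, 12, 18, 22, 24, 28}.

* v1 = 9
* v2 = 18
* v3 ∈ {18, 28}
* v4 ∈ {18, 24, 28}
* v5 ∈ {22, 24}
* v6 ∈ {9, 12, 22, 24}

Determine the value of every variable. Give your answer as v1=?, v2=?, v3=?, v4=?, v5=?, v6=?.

v1=9, v2=18, v3=28, v4=24, v5=22, v6=12

v1's domain is down to {9}, so v1 = 9. Eliminate 9 elsewhere: v6.
v2 must be 18 (only option left). Strike 18 from v3, v4.
v3 must be 28 (only option left). Remove 28 from v4.
That leaves v4 = 24. So v5, v6 can't be 24.
That leaves v5 = 22. Eliminate 22 elsewhere: v6.
That leaves v6 = 12.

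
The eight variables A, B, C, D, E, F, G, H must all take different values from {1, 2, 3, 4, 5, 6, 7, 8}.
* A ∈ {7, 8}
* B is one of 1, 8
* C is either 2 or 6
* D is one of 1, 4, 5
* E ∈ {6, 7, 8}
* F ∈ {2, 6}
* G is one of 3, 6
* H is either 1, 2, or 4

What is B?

The 8 variables draw from only 8 values {1, 2, 3, 4, 5, 6, 7, 8}, so each is used; only G can be 3, hence G = 3.
The 7 still-open variables together cover exactly {1, 2, 4, 5, 6, 7, 8} — 7 values for 7 variables — and 5 appears only in D's list, so D = 5.
The 6 still-open variables draw from only 6 values {1, 2, 4, 6, 7, 8}, so each is used; only H can be 4, hence H = 4.
The 5 still-open variables together cover exactly {1, 2, 6, 7, 8} — 5 values for 5 variables — and 1 appears only in B's list, so B = 1.

1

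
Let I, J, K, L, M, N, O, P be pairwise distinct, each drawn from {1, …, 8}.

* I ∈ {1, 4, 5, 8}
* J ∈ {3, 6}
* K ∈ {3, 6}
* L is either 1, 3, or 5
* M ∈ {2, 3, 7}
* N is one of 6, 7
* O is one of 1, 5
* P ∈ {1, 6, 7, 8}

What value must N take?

The 8 variables draw from only 8 values {1, 2, 3, 4, 5, 6, 7, 8}, so each is used; only M can be 2, hence M = 2.
The 7 still-open variables together cover exactly {1, 3, 4, 5, 6, 7, 8} — 7 values for 7 variables — and 4 appears only in I's list, so I = 4.
Among the 6 still-open variables, 8 fits only P (and all 6 values in {1, 3, 5, 6, 7, 8} must be used), so P = 8.
The 5 still-open variables draw from only 5 values {1, 3, 5, 6, 7}, so each is used; only N can be 7, hence N = 7.

7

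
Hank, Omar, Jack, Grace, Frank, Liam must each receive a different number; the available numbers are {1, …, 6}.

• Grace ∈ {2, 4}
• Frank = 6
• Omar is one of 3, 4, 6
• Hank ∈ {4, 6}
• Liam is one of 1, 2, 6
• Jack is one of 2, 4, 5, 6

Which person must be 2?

Frank has just one choice, so Frank = 6. Strike 6 from Hank, Omar, Jack, Liam.
Hank must be 4 (only option left). Eliminate 4 elsewhere: Omar, Jack, Grace.
So 2 goes to Grace.

Grace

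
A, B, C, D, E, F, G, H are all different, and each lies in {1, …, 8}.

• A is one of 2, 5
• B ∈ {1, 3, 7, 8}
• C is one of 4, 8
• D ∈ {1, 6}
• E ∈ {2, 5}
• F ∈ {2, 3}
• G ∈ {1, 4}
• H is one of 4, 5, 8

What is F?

The 8 variables draw from only 8 values {1, 2, 3, 4, 5, 6, 7, 8}, so each is used; only D can be 6, hence D = 6.
Among the 7 still-open variables, 7 fits only B (and all 7 values in {1, 2, 3, 4, 5, 7, 8} must be used), so B = 7.
The 6 still-open variables draw from only 6 values {1, 2, 3, 4, 5, 8}, so each is used; only G can be 1, hence G = 1.
The 5 still-open variables together cover exactly {2, 3, 4, 5, 8} — 5 values for 5 variables — and 3 appears only in F's list, so F = 3.

3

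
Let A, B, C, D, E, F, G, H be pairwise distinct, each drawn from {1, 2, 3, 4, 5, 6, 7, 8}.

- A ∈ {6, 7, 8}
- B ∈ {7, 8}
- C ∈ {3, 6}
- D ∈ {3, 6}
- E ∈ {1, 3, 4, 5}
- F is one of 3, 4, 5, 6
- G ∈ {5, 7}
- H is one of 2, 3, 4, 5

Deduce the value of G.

The 8 variables together cover exactly {1, 2, 3, 4, 5, 6, 7, 8} — 8 values for 8 variables — and 1 appears only in E's list, so E = 1.
The 7 still-open variables together cover exactly {2, 3, 4, 5, 6, 7, 8} — 7 values for 7 variables — and 2 appears only in H's list, so H = 2.
The 6 still-open variables draw from only 6 values {3, 4, 5, 6, 7, 8}, so each is used; only F can be 4, hence F = 4.
The 5 still-open variables together cover exactly {3, 5, 6, 7, 8} — 5 values for 5 variables — and 5 appears only in G's list, so G = 5.

5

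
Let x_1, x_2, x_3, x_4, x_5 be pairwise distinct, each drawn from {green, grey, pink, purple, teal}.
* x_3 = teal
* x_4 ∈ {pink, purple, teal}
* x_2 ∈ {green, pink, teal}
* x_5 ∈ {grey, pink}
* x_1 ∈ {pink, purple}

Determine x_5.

x_3's domain is down to {teal}, so x_3 = teal. Remove teal from x_2, x_4.
The 4 still-open variables draw from only 4 values {green, grey, pink, purple}, so each is used; only x_2 can be green, hence x_2 = green.
The 3 still-open variables draw from only 3 values {grey, pink, purple}, so each is used; only x_5 can be grey, hence x_5 = grey.

grey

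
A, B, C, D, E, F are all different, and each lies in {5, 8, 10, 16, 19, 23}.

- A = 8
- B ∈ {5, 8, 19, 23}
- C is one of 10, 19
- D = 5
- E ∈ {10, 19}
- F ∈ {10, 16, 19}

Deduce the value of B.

A must be 8 (only option left). So B can't be 8.
D's domain is down to {5}, so D = 5. Remove 5 from B.
The 4 still-open variables together cover exactly {10, 16, 19, 23} — 4 values for 4 variables — and 16 appears only in F's list, so F = 16.
The 3 still-open variables draw from only 3 values {10, 19, 23}, so each is used; only B can be 23, hence B = 23.

23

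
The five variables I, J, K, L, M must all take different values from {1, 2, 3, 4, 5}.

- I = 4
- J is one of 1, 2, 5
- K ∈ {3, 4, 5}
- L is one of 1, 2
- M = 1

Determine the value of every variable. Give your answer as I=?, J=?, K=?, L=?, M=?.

I=4, J=5, K=3, L=2, M=1

I must be 4 (only option left). Strike 4 from K.
M's domain is down to {1}, so M = 1. Strike 1 from J, L.
L must be 2 (only option left). Remove 2 from J.
That leaves J = 5. Remove 5 from K.
K has just one choice, so K = 3.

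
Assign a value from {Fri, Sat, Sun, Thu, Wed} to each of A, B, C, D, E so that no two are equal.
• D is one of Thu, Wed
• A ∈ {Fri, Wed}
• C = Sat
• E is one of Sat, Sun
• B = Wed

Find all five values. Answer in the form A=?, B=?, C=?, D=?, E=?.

A=Fri, B=Wed, C=Sat, D=Thu, E=Sun

B's domain is down to {Wed}, so B = Wed. So A, D can't be Wed.
That leaves C = Sat. Eliminate Sat elsewhere: E.
That leaves D = Thu.
That leaves E = Sun.
A's domain is down to {Fri}, so A = Fri.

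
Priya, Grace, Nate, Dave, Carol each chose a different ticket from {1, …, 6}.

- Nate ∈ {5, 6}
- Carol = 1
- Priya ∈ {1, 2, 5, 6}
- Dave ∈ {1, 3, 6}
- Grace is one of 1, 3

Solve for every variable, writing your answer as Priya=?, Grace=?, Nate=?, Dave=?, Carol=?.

Priya=2, Grace=3, Nate=5, Dave=6, Carol=1

Carol has just one choice, so Carol = 1. Strike 1 from Priya, Grace, Dave.
Grace has just one choice, so Grace = 3. So Dave can't be 3.
Dave has just one choice, so Dave = 6. Strike 6 from Priya, Nate.
Nate has just one choice, so Nate = 5. Remove 5 from Priya.
Priya must be 2 (only option left).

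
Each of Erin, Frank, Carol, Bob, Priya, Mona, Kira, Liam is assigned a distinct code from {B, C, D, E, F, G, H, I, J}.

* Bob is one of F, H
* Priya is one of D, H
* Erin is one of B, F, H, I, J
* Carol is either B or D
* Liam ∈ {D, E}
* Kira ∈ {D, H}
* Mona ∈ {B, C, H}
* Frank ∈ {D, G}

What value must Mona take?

The 2 variables Priya and Kira are confined to {D, H}, which locks those values in; drop them from Erin, Frank, Carol, Bob, Mona, Liam.
Frank has just one choice, so Frank = G.
Carol's domain is down to {B}, so Carol = B. Strike B from Erin, Mona.
So Mona = C.

C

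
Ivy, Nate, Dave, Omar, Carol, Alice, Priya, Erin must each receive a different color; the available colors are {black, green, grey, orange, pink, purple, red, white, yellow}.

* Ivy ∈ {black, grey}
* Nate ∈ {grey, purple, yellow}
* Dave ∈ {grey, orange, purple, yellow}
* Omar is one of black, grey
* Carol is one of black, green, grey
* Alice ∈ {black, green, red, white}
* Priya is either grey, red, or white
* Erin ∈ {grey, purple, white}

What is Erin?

purple

The 8 variables together cover exactly {black, green, grey, orange, purple, red, white, yellow} — 8 values for 8 variables — and orange appears only in Dave's list, so Dave = orange.
The 7 still-open variables draw from only 7 values {black, green, grey, purple, red, white, yellow}, so each is used; only Nate can be yellow, hence Nate = yellow.
The 6 still-open variables draw from only 6 values {black, green, grey, purple, red, white}, so each is used; only Erin can be purple, hence Erin = purple.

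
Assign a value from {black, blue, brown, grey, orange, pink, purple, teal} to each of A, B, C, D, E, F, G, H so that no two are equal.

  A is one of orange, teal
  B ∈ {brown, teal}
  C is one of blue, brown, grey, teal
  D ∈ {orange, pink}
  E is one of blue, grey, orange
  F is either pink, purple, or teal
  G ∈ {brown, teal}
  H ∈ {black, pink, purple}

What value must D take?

pink

The 8 variables draw from only 8 values {black, blue, brown, grey, orange, pink, purple, teal}, so each is used; only H can be black, hence H = black.
Among the 7 still-open variables, purple fits only F (and all 7 values in {blue, brown, grey, orange, pink, purple, teal} must be used), so F = purple.
The 6 still-open variables draw from only 6 values {blue, brown, grey, orange, pink, teal}, so each is used; only D can be pink, hence D = pink.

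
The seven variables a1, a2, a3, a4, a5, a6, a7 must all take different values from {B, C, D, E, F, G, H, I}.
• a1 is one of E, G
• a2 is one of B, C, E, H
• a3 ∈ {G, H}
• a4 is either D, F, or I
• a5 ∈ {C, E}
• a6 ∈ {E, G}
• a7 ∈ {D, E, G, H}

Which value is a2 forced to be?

B

a1 and a6 between them cover only {E, G} — a naked pair. Remove those values from a2, a3, a5, a7.
That leaves a3 = H. So a2, a7 can't be H.
a5 must be C (only option left). Strike C from a2.
So a2 = B.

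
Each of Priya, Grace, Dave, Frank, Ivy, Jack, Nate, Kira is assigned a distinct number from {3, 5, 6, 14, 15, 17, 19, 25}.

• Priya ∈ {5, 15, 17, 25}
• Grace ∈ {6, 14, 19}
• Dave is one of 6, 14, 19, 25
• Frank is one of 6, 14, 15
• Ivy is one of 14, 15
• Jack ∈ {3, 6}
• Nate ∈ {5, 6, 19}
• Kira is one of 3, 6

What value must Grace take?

The 8 variables together cover exactly {3, 5, 6, 14, 15, 17, 19, 25} — 8 values for 8 variables — and 17 appears only in Priya's list, so Priya = 17.
The 7 still-open variables together cover exactly {3, 5, 6, 14, 15, 19, 25} — 7 values for 7 variables — and 5 appears only in Nate's list, so Nate = 5.
The 6 still-open variables draw from only 6 values {3, 6, 14, 15, 19, 25}, so each is used; only Dave can be 25, hence Dave = 25.
The 5 still-open variables together cover exactly {3, 6, 14, 15, 19} — 5 values for 5 variables — and 19 appears only in Grace's list, so Grace = 19.

19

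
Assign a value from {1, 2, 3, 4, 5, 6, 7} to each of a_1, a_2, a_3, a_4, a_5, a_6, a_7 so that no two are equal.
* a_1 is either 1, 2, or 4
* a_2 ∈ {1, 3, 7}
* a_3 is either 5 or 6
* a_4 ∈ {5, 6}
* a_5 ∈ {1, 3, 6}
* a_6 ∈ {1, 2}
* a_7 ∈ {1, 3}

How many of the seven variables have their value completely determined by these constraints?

3

Among the 7 variables, 4 fits only a_1 (and all 7 values in {1, 2, 3, 4, 5, 6, 7} must be used), so a_1 = 4.
Among the 6 still-open variables, 2 fits only a_6 (and all 6 values in {1, 2, 3, 5, 6, 7} must be used), so a_6 = 2.
The 5 still-open variables draw from only 5 values {1, 3, 5, 6, 7}, so each is used; only a_2 can be 7, hence a_2 = 7.
The 2 variables a_3 and a_4 are confined to {5, 6}, which locks those values in; drop them from a_5.
Determined: a_1=4, a_2=7, a_6=2. The other variables each still have more than one consistent value. That makes 3.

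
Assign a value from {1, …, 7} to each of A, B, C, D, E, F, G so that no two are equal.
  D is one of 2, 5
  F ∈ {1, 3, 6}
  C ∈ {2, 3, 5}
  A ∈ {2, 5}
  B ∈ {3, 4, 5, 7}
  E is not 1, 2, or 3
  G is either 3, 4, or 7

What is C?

3

The 7 variables together cover exactly {1, 2, 3, 4, 5, 6, 7} — 7 values for 7 variables — and 1 appears only in F's list, so F = 1.
The 6 still-open variables together cover exactly {2, 3, 4, 5, 6, 7} — 6 values for 6 variables — and 6 appears only in E's list, so E = 6.
A and D share exactly the 2 values {2, 5}; by pigeonhole those values go to them, so strike 2, 5 from B, C.
So C = 3.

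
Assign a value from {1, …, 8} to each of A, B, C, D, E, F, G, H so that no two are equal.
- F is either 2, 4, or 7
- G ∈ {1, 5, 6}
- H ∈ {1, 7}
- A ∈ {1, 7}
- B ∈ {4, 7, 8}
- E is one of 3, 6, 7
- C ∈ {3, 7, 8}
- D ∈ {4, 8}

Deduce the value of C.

3

The 8 variables together cover exactly {1, 2, 3, 4, 5, 6, 7, 8} — 8 values for 8 variables — and 2 appears only in F's list, so F = 2.
The 7 still-open variables draw from only 7 values {1, 3, 4, 5, 6, 7, 8}, so each is used; only G can be 5, hence G = 5.
Among the 6 still-open variables, 6 fits only E (and all 6 values in {1, 3, 4, 6, 7, 8} must be used), so E = 6.
The 5 still-open variables together cover exactly {1, 3, 4, 7, 8} — 5 values for 5 variables — and 3 appears only in C's list, so C = 3.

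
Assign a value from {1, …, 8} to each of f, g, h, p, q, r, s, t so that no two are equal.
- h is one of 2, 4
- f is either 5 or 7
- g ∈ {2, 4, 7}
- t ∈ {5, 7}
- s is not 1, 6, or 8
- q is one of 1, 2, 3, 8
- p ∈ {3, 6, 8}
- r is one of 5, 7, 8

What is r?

Among the 8 variables, 1 fits only q (and all 8 values in {1, 2, 3, 4, 5, 6, 7, 8} must be used), so q = 1.
The 7 still-open variables draw from only 7 values {2, 3, 4, 5, 6, 7, 8}, so each is used; only p can be 6, hence p = 6.
The 6 still-open variables together cover exactly {2, 3, 4, 5, 7, 8} — 6 values for 6 variables — and 3 appears only in s's list, so s = 3.
The 5 still-open variables together cover exactly {2, 4, 5, 7, 8} — 5 values for 5 variables — and 8 appears only in r's list, so r = 8.

8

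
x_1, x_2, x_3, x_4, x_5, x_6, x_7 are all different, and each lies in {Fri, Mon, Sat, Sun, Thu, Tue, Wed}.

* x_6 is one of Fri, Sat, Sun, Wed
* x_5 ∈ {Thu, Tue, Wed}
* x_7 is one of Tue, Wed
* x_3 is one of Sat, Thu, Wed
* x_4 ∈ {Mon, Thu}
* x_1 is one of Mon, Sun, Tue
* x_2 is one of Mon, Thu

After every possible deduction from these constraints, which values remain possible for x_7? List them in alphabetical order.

The 7 variables together cover exactly {Fri, Mon, Sat, Sun, Thu, Tue, Wed} — 7 values for 7 variables — and Fri appears only in x_6's list, so x_6 = Fri.
The 6 still-open variables draw from only 6 values {Mon, Sat, Sun, Thu, Tue, Wed}, so each is used; only x_3 can be Sat, hence x_3 = Sat.
The 5 still-open variables together cover exactly {Mon, Sun, Thu, Tue, Wed} — 5 values for 5 variables — and Sun appears only in x_1's list, so x_1 = Sun.
x_2 and x_4 between them cover only {Mon, Thu} — a naked pair. Remove those values from x_5.
No further eliminations apply; x_7 can still be any of Tue, Wed.

Tue, Wed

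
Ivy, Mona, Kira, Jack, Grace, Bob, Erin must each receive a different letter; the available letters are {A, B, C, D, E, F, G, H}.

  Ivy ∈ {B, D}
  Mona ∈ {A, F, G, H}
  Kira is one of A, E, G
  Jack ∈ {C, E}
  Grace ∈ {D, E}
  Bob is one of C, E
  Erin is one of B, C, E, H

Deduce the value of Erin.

Jack and Bob between them cover only {C, E} — a naked pair. Remove those values from Kira, Grace, Erin.
Grace's domain is down to {D}, so Grace = D. Eliminate D elsewhere: Ivy.
Ivy has just one choice, so Ivy = B. Strike B from Erin.
So Erin = H.

H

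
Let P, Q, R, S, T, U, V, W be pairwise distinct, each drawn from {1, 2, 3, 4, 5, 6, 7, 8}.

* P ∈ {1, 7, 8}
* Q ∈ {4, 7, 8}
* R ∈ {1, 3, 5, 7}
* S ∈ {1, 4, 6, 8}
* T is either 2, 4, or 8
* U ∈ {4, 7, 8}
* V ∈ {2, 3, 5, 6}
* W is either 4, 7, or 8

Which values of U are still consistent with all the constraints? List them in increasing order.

Q, U, W share exactly the 3 values {4, 7, 8}; by pigeonhole those values go to them, so strike 4, 7, 8 from P, R, S, T.
P must be 1 (only option left). So R, S can't be 1.
S must be 6 (only option left). So V can't be 6.
T has just one choice, so T = 2. Strike 2 from V.
No further eliminations apply; U can still be any of 4, 7, 8.

4, 7, 8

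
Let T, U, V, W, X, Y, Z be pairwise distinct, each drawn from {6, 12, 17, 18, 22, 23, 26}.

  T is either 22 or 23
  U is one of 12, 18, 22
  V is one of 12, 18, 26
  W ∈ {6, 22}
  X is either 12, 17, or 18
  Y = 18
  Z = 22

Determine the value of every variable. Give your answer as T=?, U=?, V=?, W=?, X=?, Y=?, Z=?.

Y's domain is down to {18}, so Y = 18. Remove 18 from U, V, X.
Z's domain is down to {22}, so Z = 22. Remove 22 from T, U, W.
T's domain is down to {23}, so T = 23.
U's domain is down to {12}, so U = 12. Remove 12 from V, X.
V has just one choice, so V = 26.
W must be 6 (only option left).
X must be 17 (only option left).

T=23, U=12, V=26, W=6, X=17, Y=18, Z=22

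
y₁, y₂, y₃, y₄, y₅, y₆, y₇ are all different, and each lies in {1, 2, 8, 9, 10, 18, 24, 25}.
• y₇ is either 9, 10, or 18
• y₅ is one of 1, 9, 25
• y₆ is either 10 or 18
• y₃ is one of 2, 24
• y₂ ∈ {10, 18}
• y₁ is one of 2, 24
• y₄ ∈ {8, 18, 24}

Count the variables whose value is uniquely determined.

2

y₁ and y₃ share exactly the 2 values {2, 24}; by pigeonhole those values go to them, so strike 2, 24 from y₄.
The 2 variables y₂ and y₆ are confined to {10, 18}, which locks those values in; drop them from y₄, y₇.
y₄'s domain is down to {8}, so y₄ = 8.
y₇ has just one choice, so y₇ = 9. Strike 9 from y₅.
Determined: y₄=8, y₇=9. The other variables each still have more than one consistent value. That makes 2.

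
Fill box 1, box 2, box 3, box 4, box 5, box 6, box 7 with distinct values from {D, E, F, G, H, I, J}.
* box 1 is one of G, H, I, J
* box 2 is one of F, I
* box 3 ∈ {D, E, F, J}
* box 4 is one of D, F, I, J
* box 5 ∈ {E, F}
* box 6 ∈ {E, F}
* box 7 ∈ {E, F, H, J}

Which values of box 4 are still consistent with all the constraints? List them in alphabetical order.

D, J

The 7 variables together cover exactly {D, E, F, G, H, I, J} — 7 values for 7 variables — and G appears only in box 1's list, so box 1 = G.
The 6 still-open variables draw from only 6 values {D, E, F, H, I, J}, so each is used; only box 7 can be H, hence box 7 = H.
box 5 and box 6 share exactly the 2 values {E, F}; by pigeonhole those values go to them, so strike E, F from box 2, box 3, box 4.
That leaves box 2 = I. So box 4 can't be I.
No further eliminations apply; box 4 can still be any of D, J.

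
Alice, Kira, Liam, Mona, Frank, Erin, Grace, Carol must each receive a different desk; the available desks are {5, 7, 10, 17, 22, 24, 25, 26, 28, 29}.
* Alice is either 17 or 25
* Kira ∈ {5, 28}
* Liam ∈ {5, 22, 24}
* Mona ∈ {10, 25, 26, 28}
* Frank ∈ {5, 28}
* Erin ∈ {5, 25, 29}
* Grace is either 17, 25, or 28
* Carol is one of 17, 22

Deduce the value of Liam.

The 2 variables Kira and Frank are confined to {5, 28}, which locks those values in; drop them from Liam, Mona, Erin, Grace.
Alice and Grace between them cover only {17, 25} — a naked pair. Remove those values from Mona, Erin, Carol.
That leaves Erin = 29.
Carol's domain is down to {22}, so Carol = 22. Remove 22 from Liam.
So Liam = 24.

24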